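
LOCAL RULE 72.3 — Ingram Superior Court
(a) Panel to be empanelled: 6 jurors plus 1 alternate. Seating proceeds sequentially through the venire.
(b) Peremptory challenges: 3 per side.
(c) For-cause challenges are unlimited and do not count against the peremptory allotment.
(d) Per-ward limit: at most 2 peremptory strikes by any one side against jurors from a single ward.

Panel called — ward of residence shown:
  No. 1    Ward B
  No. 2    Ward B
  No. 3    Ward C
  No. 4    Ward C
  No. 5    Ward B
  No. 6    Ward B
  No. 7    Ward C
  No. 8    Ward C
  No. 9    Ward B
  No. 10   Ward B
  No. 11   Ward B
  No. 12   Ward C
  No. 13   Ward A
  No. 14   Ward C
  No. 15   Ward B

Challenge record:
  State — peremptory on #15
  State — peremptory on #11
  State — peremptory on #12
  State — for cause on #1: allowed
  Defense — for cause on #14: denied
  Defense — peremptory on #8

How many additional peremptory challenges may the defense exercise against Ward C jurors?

Defense peremptories so far: #8 — 1 of 3 used, 2 left overall.
Against Ward C: #8 — 1 used; per-ward cap 2 leaves 1.
Binding limit: min(2, 1) = 1.

1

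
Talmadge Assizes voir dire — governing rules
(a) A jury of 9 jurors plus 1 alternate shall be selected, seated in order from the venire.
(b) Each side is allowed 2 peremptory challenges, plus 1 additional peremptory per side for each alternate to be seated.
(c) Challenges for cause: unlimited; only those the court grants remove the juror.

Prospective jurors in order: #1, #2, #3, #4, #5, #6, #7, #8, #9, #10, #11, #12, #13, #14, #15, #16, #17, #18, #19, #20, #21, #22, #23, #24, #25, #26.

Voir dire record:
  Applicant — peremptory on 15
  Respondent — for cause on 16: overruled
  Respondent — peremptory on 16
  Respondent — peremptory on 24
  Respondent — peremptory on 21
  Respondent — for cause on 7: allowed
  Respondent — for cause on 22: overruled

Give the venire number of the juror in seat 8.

Removed: #7, #15, #16, #21, #24. (#22 stays — for-cause denied.)
Seating in order: seats 1–9 → #1, #2, #3, #4, #5, #6, #8, #9, #10; alternates → #11.
So seat 8 is #9.

9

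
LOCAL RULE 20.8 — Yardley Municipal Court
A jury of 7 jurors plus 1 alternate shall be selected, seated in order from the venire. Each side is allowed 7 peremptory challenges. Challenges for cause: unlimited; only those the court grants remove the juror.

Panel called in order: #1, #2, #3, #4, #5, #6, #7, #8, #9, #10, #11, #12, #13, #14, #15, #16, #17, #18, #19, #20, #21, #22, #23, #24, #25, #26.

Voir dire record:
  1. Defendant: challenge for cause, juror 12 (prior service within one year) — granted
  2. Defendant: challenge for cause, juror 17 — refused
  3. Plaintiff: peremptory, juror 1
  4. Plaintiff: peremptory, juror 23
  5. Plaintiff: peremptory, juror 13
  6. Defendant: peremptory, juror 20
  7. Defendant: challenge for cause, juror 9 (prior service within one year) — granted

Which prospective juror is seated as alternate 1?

10

Removed: #1, #9, #12, #13, #20, #23. (#17 stays — for-cause denied.)
Seating in order: seats 1–7 → #2, #3, #4, #5, #6, #7, #8; alternates → #10.
So alternate 1 is #10.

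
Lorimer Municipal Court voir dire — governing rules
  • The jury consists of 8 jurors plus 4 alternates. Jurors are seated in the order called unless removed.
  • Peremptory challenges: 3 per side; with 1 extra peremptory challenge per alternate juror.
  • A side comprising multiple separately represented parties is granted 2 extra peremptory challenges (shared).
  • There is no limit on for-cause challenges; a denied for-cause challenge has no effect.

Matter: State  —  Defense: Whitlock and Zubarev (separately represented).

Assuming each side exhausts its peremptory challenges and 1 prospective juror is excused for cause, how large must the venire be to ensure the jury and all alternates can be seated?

Seats to fill: 8 + 4 alternates = 12.
Peremptories — State: 3 + 1×4 = 7; Defense: 3 + 1×4 + 2 = 9; total 16.
For-cause removals: 1.
Minimum venire: 12 + 16 + 1 = 29.

29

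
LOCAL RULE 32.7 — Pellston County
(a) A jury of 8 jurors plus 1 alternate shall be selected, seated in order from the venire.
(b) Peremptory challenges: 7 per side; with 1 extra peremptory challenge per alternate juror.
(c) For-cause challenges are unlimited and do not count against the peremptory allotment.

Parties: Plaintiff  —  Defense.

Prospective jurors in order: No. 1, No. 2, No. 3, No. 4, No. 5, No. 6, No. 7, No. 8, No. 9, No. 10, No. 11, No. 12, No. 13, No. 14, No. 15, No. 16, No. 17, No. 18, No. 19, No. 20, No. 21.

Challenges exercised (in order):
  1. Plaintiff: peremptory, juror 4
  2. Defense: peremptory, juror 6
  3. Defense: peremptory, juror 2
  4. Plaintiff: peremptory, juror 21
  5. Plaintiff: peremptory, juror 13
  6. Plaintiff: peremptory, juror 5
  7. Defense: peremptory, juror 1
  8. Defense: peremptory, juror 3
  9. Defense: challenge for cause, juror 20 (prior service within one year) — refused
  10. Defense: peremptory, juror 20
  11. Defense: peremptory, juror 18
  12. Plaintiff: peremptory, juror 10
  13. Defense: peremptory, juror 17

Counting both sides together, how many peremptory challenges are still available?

4

Plaintiff allotment: 7 base + 1 × 1 alternate = 8. Defense allotment: 7 base + 1 × 1 alternate = 8.
Plaintiff peremptories used: #4, #21, #13, #5, #10 — 5.
Defense peremptories used: #6, #2, #1, #3, #20, #18, #17 — 7 (the for-cause on #20 doesn't count).
Remaining: (8 − 5) + (8 − 7) = 4.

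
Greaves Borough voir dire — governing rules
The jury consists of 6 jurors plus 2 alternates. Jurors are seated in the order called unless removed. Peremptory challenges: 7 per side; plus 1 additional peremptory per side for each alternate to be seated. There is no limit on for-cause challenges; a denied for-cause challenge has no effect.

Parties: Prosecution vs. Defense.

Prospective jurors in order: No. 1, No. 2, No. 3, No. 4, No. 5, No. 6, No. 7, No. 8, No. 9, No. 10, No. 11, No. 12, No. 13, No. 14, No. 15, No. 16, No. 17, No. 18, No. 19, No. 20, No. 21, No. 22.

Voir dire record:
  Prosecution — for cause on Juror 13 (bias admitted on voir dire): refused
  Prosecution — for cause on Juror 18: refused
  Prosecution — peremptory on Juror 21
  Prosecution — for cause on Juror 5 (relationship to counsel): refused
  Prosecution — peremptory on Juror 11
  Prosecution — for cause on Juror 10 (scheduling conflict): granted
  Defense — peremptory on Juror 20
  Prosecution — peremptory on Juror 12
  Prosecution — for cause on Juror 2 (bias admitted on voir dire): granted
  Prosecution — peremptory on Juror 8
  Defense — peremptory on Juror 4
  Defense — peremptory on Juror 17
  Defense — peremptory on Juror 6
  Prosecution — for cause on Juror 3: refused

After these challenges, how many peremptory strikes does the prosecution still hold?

Prosecution allotment: 7 base + 1 × 2 alternates = 9.
Prosecution peremptories used: #21, #11, #12, #8 — 4 (for-cause on #13, #18, #5, #10, #2, #3 don't count).
Remaining: 9 − 4 = 5.

5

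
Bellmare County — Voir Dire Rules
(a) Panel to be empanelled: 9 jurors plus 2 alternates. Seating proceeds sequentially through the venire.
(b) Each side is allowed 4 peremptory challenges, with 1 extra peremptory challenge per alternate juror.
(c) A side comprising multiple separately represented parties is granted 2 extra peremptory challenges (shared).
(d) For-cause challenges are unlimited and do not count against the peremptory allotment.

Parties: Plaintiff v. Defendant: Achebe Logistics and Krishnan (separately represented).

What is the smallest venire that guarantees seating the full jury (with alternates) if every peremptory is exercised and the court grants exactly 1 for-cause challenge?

Seats to fill: 9 + 2 alternates = 11.
Peremptories — Plaintiff: 4 + 1×2 = 6; Defendant: 4 + 1×2 + 2 = 8; total 14.
For-cause removals: 1.
Minimum venire: 11 + 14 + 1 = 26.

26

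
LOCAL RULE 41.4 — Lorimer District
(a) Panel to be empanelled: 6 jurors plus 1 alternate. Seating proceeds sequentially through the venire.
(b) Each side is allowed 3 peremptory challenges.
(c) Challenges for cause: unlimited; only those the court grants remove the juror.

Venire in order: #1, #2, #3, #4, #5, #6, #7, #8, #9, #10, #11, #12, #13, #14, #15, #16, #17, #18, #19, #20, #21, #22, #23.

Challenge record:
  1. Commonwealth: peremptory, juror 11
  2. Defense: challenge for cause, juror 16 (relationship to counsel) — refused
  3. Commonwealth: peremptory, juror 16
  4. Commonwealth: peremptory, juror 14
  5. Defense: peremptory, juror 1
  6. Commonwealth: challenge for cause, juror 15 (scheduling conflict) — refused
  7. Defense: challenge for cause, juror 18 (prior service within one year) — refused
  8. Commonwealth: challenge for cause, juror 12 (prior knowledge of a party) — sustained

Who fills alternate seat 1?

Removed: #1, #11, #12, #14, #16. (#15, #18 stay — for-cause denied.)
Filling seats in venire order through position 7: #2, #3, #4, #5, #6, #7, #8.
So alternate 1 is #8.

8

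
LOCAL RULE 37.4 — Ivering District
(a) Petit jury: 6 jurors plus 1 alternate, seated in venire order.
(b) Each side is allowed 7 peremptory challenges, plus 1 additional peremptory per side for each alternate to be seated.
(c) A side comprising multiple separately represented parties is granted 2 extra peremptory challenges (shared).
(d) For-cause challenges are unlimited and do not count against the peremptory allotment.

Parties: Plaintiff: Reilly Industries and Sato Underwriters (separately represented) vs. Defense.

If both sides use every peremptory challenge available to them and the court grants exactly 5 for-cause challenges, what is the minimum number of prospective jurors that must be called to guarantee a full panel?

Seats to fill: 6 + 1 alternates = 7.
Peremptories — Plaintiff: 7 + 1×1 + 2 = 10; Defense: 7 + 1×1 = 8; total 18.
For-cause removals: 5.
Minimum venire: 7 + 18 + 5 = 30.

30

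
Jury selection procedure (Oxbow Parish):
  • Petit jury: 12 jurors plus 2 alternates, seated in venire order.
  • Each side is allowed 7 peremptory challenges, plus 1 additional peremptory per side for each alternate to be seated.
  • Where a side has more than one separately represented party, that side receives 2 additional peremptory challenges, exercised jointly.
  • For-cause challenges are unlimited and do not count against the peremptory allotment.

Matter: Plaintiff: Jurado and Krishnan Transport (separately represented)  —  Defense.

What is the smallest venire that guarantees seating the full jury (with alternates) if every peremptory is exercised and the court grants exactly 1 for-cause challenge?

Seats to fill: 12 + 2 alternates = 14.
Peremptories — Plaintiff: 7 + 1×2 + 2 = 11; Defense: 7 + 1×2 = 9; total 20.
For-cause removals: 1.
Minimum venire: 14 + 20 + 1 = 35.

35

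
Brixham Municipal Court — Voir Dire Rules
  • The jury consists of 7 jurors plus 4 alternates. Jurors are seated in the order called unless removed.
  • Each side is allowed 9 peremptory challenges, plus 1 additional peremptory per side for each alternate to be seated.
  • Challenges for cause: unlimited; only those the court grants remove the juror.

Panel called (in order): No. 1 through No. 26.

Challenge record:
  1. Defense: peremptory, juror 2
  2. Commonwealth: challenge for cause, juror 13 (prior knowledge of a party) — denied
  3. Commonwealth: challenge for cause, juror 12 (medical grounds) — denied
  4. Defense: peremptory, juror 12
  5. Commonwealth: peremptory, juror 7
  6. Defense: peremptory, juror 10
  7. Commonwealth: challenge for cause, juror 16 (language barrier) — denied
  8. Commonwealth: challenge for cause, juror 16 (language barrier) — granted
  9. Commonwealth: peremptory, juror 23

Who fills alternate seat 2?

13

Removed: #2, #7, #10, #12, #16, #23. (#13 stays — for-cause denied.)
Seating in order: seats 1–7 → #1, #3, #4, #5, #6, #8, #9; alternates → #11, #13, #14, #15.
So alternate 2 is #13.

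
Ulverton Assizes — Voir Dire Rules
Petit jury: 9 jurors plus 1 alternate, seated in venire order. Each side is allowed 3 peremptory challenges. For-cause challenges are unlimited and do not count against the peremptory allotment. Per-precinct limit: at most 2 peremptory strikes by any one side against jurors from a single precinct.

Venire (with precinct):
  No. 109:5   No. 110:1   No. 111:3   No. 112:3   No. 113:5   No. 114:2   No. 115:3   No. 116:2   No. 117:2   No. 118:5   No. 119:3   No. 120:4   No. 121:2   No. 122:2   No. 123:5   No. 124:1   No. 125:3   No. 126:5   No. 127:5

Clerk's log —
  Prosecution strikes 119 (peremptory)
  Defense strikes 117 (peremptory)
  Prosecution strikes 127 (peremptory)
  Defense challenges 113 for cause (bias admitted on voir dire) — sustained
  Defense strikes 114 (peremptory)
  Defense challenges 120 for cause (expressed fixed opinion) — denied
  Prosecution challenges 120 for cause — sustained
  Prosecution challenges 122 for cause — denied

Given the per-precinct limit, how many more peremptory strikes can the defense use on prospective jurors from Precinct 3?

Defense peremptories so far: #117, #114 — 2 of 3 used, 1 left overall.
Against Precinct 3: none yet — per-precinct cap 2 leaves 2.
Binding limit: min(1, 2) = 1.

1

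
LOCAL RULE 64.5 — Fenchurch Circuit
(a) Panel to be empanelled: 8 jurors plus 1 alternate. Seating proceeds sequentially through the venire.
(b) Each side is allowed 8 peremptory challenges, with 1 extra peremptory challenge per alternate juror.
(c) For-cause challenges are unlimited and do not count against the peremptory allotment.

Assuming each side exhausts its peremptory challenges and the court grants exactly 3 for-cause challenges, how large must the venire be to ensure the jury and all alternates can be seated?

30

Seats to fill: 8 + 1 alternates = 9.
Peremptories: 8 + 1×1 = 9 per side × 2 sides = 18.
For-cause removals: 3.
Minimum venire: 9 + 18 + 3 = 30.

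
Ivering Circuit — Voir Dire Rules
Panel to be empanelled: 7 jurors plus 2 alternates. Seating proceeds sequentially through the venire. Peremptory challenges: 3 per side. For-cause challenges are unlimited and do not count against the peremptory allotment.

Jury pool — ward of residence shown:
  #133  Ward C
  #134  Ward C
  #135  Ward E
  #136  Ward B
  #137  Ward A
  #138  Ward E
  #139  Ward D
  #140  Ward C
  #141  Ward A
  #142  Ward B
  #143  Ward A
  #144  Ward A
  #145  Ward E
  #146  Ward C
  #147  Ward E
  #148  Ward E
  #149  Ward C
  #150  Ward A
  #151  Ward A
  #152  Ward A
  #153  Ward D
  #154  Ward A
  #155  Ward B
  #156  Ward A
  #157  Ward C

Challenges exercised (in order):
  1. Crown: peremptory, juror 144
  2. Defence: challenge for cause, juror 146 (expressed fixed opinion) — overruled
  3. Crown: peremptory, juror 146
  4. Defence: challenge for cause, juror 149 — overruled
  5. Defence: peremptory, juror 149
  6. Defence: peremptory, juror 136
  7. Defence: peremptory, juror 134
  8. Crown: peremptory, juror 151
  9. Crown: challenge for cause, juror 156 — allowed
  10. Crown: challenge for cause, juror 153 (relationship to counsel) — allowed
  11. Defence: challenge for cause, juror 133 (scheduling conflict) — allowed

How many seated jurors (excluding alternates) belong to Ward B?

Removed: #133, #134, #136, #144, #146, #149, #151, #153, #156.
Seated jurors 1–7: #135, #137, #138, #139, #140, #141, #142 (alternates #143, #145 not counted).
Of those, in Ward B: #142 → 1.

1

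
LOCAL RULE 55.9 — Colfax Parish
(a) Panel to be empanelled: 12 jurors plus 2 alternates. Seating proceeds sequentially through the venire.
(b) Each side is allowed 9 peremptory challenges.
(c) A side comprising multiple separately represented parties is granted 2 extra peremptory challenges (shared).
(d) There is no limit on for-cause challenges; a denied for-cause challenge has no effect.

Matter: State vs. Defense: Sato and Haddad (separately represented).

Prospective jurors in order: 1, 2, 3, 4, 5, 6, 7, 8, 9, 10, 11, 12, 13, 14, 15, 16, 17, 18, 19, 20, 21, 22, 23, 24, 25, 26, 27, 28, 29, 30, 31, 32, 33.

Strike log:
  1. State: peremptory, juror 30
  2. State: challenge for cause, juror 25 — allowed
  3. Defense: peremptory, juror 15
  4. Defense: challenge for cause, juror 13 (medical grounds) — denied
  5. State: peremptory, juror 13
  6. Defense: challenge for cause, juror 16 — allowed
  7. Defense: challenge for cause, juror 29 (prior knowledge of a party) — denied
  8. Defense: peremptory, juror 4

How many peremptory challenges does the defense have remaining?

9

Defense allotment: 9 base + 2 multi-party = 11.
Defense peremptories used: #15, #4 — 2 (for-cause on #13, #16, #29 don't count).
Remaining: 11 − 2 = 9.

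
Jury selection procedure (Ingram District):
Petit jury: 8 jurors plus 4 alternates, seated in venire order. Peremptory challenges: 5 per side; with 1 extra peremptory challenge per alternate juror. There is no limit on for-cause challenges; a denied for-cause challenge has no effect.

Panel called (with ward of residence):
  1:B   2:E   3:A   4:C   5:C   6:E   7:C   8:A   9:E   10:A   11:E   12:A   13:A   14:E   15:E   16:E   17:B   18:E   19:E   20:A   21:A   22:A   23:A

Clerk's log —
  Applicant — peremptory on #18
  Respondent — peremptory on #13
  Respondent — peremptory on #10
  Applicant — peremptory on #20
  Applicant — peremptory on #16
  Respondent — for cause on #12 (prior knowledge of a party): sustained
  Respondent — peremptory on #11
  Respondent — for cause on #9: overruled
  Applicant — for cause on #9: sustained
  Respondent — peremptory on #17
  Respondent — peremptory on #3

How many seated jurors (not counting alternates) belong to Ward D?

Removed: #3, #9, #10, #11, #12, #13, #16, #17, #18, #20.
Seated jurors 1–8: #1, #2, #4, #5, #6, #7, #8, #14 (alternates #15, #19, #21, #22 not counted).
None of those are in Ward D → 0.

0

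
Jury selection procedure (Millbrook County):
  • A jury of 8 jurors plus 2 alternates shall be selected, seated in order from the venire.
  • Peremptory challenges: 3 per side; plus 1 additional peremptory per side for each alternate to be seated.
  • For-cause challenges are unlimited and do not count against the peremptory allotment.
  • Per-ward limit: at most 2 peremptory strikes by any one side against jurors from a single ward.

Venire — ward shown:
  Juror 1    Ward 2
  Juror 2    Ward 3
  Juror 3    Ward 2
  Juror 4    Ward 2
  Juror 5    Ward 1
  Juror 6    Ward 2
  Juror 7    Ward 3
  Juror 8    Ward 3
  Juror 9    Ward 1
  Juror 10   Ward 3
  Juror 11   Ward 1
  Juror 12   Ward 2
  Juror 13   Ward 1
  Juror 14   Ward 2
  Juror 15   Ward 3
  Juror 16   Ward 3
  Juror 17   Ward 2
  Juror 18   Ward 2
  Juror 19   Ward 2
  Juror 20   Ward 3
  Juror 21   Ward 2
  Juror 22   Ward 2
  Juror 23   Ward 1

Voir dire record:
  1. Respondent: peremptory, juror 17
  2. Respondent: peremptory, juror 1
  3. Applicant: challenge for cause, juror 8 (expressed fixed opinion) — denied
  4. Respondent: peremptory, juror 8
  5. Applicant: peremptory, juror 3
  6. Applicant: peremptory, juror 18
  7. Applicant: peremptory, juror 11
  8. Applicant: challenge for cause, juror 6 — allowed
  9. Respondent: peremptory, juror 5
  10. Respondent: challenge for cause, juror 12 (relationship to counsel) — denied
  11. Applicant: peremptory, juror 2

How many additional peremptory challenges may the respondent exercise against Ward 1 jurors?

1

Respondent peremptories so far: #17, #1, #8, #5 — 4 of 5 used, 1 left overall.
Against Ward 1: #5 — 1 used; per-ward cap 2 leaves 1.
Binding limit: min(1, 1) = 1.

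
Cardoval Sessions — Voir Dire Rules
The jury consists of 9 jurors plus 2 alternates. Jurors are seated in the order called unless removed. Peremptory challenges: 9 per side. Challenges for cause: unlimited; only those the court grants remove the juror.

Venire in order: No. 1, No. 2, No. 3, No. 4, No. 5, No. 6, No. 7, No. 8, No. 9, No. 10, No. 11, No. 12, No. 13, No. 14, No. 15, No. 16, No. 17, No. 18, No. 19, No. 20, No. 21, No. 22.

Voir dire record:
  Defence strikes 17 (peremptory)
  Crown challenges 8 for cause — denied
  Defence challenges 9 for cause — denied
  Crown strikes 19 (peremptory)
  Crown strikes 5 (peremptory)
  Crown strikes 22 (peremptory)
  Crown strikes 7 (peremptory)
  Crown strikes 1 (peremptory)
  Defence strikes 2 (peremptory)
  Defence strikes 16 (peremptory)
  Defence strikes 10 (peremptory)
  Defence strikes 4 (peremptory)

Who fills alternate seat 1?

Removed: #1, #2, #4, #5, #7, #10, #16, #17, #19, #22. (#8, #9 stay — for-cause denied.)
Filling seats in venire order through position 10: #3, #6, #8, #9, #11, #12, #13, #14, #15, #18.
So alternate 1 is #18.

18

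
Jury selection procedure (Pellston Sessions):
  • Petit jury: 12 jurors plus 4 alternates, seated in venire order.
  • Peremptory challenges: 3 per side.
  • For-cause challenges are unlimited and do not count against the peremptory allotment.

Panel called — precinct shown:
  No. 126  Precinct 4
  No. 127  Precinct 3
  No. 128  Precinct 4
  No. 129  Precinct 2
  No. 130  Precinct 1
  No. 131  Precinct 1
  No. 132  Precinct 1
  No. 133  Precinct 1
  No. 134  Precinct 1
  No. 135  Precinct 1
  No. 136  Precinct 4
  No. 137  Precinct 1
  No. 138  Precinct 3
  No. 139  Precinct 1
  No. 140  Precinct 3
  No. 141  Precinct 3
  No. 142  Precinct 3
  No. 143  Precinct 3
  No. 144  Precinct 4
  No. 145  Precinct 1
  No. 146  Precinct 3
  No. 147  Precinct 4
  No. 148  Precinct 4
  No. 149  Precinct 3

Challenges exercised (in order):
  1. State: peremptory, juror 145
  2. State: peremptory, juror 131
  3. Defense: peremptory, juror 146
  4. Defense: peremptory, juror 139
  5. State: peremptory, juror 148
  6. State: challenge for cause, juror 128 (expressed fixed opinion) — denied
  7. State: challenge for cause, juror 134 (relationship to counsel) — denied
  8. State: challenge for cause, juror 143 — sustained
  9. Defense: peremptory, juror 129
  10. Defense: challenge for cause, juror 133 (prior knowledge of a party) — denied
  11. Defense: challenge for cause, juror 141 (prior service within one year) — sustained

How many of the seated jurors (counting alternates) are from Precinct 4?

5

Removed: #129, #131, #139, #141, #143, #145, #146, #148.
Seated (16 incl. alternates): #126, #127, #128, #130, #132, #133, #134, #135, #136, #137, #138, #140, #142, #144, #147, #149.
Of those, in Precinct 4: #126, #128, #136, #144, #147 → 5.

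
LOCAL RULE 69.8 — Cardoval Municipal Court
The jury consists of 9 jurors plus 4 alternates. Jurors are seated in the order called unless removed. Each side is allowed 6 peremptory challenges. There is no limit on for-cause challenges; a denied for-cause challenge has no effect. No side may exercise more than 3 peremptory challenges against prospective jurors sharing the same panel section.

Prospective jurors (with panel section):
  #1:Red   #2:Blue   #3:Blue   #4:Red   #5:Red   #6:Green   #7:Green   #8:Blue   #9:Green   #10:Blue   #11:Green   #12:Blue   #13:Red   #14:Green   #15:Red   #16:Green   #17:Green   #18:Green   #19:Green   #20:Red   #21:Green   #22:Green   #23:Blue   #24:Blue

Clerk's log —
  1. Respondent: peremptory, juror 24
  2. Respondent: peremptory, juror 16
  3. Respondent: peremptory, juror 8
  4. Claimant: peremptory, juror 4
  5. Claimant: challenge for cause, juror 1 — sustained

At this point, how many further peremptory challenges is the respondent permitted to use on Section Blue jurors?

Respondent peremptories so far: #24, #16, #8 — 3 of 6 used, 3 left overall.
Against Section Blue: #24, #8 — 2 used; per-section cap 3 leaves 1.
Binding limit: min(3, 1) = 1.

1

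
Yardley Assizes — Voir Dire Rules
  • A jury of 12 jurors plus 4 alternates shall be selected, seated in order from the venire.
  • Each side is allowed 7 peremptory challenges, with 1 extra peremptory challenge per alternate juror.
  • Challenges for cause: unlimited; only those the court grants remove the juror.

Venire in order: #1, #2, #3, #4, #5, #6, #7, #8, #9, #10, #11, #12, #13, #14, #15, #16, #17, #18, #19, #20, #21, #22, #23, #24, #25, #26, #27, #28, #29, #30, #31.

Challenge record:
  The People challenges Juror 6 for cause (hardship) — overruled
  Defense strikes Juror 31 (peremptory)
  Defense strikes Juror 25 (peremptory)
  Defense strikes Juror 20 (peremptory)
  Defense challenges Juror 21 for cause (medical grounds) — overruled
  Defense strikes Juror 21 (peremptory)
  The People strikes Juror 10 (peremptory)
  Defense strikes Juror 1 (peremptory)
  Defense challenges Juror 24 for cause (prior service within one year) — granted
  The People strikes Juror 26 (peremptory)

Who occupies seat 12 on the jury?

Removed: #1, #10, #20, #21, #24, #25, #26, #31. (#6 stays — for-cause denied.)
Seating in order: seats 1–12 → #2, #3, #4, #5, #6, #7, #8, #9, #11, #12, #13, #14; alternates → #15, #16, #17, #18.
So seat 12 is #14.

14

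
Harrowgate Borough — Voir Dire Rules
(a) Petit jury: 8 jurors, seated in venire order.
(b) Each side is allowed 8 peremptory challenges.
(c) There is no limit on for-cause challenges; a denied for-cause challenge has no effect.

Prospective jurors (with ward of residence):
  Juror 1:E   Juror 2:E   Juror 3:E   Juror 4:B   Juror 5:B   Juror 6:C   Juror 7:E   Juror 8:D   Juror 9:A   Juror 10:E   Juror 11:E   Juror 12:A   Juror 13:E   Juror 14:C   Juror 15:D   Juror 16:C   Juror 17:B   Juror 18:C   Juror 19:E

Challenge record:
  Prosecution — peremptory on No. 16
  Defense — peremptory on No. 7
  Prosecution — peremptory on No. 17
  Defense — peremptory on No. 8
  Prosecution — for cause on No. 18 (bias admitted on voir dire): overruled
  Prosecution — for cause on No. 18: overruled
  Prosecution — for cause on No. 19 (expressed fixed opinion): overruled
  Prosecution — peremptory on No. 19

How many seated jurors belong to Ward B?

2

Removed: #7, #8, #16, #17, #19.
Seated jurors 1–8: #1, #2, #3, #4, #5, #6, #9, #10.
Of those, in Ward B: #4, #5 → 2.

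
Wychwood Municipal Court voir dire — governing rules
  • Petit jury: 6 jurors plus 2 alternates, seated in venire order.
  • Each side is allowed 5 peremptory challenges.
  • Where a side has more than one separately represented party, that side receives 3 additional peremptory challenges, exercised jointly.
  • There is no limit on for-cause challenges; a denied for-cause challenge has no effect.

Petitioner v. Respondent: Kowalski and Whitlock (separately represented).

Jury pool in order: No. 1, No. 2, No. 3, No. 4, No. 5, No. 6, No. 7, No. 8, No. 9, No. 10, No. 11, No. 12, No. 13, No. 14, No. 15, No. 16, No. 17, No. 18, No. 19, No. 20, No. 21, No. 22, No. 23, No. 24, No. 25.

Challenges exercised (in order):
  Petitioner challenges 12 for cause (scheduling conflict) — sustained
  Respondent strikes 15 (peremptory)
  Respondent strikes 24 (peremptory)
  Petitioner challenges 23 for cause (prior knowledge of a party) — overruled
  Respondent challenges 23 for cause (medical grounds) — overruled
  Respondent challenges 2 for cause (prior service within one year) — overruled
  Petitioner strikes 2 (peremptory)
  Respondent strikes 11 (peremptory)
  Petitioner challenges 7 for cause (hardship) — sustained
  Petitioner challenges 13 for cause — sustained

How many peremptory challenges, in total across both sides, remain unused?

9

Petitioner allotment: 5. Respondent allotment: 5 base + 3 multi-party = 8.
Petitioner peremptories used: #2 — 1 (for-cause on #12, #23, #7, #13 don't count).
Respondent peremptories used: #15, #24, #11 — 3 (for-cause on #23, #2 don't count).
Remaining: (5 − 1) + (8 − 3) = 9.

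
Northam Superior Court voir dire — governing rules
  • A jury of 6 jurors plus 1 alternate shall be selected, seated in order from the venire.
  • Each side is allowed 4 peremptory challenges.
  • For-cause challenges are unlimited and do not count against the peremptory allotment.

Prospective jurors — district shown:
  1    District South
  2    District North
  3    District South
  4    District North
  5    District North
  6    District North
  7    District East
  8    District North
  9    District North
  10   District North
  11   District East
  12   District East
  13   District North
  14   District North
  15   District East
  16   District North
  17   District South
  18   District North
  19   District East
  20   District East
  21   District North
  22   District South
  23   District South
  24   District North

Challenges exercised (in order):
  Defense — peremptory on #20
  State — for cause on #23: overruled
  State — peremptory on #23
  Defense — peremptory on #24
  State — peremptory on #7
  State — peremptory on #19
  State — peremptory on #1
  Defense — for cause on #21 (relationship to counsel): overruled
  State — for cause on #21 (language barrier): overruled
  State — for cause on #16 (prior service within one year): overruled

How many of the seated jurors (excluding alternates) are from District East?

0

Removed: #1, #7, #19, #20, #23, #24.
Seated jurors 1–6: #2, #3, #4, #5, #6, #8 (alternates #9 not counted).
None of those are in District East → 0.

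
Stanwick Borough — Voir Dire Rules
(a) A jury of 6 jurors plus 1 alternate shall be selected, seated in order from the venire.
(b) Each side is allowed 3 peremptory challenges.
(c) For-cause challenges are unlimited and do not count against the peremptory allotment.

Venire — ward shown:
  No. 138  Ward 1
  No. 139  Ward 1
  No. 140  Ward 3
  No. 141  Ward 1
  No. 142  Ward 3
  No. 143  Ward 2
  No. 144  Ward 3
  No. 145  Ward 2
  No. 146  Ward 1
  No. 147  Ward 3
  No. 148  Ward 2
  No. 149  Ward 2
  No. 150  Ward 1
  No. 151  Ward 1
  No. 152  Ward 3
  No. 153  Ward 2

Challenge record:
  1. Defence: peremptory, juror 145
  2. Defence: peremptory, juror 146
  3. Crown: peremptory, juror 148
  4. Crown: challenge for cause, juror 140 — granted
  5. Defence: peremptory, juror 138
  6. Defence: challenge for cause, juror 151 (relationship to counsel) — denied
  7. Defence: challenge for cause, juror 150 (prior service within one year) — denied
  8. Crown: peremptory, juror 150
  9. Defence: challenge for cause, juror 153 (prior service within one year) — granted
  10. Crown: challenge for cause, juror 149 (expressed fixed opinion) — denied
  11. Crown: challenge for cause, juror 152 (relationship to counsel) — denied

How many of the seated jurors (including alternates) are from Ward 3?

Removed: #138, #140, #145, #146, #148, #150, #153.
Seated (7 incl. alternates): #139, #141, #142, #143, #144, #147, #149.
Of those, in Ward 3: #142, #144, #147 → 3.

3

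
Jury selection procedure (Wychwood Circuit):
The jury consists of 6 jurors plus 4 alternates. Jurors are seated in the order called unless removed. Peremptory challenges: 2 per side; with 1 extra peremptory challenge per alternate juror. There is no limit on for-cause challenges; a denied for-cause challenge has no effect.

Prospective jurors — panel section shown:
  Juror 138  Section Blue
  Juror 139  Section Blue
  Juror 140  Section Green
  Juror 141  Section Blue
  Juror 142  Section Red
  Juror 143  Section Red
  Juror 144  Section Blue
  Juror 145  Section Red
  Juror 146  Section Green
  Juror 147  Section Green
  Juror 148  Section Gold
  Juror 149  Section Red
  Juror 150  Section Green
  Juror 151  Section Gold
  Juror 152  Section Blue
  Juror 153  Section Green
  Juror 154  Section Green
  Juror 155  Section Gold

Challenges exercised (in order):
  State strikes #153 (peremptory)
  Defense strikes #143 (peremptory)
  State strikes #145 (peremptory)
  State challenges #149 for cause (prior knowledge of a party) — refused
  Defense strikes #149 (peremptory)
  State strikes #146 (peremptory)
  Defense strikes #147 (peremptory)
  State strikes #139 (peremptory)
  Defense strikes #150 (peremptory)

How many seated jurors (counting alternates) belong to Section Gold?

3

Removed: #139, #143, #145, #146, #147, #149, #150, #153.
Seated (10 incl. alternates): #138, #140, #141, #142, #144, #148, #151, #152, #154, #155.
Of those, in Section Gold: #148, #151, #155 → 3.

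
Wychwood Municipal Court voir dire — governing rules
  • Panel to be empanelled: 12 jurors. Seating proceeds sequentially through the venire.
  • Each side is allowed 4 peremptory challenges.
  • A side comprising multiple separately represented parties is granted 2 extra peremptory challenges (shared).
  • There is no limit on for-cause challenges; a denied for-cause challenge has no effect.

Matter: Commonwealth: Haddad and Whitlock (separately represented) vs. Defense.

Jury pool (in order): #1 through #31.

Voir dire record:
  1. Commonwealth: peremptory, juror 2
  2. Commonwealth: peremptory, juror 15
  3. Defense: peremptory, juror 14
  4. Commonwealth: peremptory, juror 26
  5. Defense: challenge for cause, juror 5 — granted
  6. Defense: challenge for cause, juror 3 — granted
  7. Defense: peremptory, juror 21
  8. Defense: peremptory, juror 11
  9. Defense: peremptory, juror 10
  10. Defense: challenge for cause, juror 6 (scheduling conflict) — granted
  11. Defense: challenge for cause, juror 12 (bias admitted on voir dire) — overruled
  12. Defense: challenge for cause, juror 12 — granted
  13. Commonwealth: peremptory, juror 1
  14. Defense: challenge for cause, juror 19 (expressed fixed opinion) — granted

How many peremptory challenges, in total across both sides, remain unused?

2

Commonwealth allotment: 4 base + 2 multi-party = 6. Defense allotment: 4.
Commonwealth peremptories used: #2, #15, #26, #1 — 4.
Defense peremptories used: #14, #21, #11, #10 — 4 (for-cause on #5, #3, #6, #12, #12, #19 don't count).
Remaining: (6 − 4) + (4 − 4) = 2.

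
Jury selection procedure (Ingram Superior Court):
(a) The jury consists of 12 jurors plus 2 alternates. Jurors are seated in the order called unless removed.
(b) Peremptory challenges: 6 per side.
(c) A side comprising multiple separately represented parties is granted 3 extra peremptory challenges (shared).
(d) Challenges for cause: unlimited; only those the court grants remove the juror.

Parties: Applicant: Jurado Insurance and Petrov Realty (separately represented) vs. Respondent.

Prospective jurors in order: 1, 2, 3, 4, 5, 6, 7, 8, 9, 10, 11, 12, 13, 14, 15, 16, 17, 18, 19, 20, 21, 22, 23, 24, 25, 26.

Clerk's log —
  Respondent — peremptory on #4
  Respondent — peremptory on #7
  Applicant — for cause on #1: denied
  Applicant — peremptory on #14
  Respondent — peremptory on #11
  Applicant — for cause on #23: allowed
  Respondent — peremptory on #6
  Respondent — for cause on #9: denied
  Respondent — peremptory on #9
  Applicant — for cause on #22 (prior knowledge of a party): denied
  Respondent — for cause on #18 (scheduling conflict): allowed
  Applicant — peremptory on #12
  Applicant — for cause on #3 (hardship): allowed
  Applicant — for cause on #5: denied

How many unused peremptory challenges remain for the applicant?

7

Applicant allotment: 6 base + 3 multi-party = 9.
Applicant peremptories used: #14, #12 — 2 (for-cause on #1, #23, #22, #3, #5 don't count).
Remaining: 9 − 2 = 7.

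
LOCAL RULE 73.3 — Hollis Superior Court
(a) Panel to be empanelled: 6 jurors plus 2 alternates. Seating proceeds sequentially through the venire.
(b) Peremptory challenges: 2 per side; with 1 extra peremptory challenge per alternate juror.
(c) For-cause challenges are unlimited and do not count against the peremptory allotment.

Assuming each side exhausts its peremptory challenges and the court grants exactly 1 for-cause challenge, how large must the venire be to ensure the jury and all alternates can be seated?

17

Seats to fill: 6 + 2 alternates = 8.
Peremptories: 2 + 1×2 = 4 per side × 2 sides = 8.
For-cause removals: 1.
Minimum venire: 8 + 8 + 1 = 17.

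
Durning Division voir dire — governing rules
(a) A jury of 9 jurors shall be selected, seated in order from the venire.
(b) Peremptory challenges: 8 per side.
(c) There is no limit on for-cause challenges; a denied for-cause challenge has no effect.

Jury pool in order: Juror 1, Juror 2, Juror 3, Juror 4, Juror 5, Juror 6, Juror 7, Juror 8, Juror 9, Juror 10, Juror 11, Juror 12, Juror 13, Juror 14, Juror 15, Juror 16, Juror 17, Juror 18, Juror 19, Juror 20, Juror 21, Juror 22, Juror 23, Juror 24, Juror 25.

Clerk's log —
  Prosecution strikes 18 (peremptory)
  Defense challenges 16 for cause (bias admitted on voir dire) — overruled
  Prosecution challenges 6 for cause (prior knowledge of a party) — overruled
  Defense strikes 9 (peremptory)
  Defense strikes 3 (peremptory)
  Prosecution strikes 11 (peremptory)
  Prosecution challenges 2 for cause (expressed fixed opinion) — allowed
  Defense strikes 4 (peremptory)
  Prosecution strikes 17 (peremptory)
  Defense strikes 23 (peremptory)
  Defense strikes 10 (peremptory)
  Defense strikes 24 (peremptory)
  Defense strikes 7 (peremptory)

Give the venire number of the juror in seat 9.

Removed: #2, #3, #4, #7, #9, #10, #11, #17, #18, #23, #24. (#6, #16 stay — for-cause denied.)
Seating in order: seats 1–9 → #1, #5, #6, #8, #12, #13, #14, #15, #16.
So seat 9 is #16.

16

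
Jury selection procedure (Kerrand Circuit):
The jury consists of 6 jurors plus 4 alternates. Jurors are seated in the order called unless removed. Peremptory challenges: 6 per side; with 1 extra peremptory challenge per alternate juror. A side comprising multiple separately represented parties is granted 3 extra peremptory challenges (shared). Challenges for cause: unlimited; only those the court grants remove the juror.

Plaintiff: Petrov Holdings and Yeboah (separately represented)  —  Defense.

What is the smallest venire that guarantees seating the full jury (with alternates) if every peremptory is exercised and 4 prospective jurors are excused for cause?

Seats to fill: 6 + 4 alternates = 10.
Peremptories — Plaintiff: 6 + 1×4 + 3 = 13; Defense: 6 + 1×4 = 10; total 23.
For-cause removals: 4.
Minimum venire: 10 + 23 + 4 = 37.

37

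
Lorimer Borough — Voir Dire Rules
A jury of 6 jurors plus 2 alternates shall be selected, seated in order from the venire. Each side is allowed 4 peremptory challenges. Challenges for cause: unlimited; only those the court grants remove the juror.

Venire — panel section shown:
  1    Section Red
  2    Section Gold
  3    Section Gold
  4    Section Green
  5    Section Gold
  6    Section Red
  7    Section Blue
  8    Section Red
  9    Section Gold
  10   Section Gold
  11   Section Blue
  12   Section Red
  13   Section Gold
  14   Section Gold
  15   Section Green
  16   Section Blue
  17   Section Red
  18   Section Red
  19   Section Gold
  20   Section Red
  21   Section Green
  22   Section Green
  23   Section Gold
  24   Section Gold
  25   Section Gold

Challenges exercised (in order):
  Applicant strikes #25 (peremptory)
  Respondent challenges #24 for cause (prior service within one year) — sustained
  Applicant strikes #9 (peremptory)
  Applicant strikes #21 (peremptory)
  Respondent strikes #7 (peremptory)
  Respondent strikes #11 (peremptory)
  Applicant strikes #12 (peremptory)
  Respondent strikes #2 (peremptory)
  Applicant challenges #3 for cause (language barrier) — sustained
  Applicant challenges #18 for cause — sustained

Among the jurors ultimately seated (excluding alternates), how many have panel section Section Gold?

Removed: #2, #3, #7, #9, #11, #12, #18, #21, #24, #25.
Seated jurors 1–6: #1, #4, #5, #6, #8, #10 (alternates #13, #14 not counted).
Of those, in Section Gold: #5, #10 → 2.

2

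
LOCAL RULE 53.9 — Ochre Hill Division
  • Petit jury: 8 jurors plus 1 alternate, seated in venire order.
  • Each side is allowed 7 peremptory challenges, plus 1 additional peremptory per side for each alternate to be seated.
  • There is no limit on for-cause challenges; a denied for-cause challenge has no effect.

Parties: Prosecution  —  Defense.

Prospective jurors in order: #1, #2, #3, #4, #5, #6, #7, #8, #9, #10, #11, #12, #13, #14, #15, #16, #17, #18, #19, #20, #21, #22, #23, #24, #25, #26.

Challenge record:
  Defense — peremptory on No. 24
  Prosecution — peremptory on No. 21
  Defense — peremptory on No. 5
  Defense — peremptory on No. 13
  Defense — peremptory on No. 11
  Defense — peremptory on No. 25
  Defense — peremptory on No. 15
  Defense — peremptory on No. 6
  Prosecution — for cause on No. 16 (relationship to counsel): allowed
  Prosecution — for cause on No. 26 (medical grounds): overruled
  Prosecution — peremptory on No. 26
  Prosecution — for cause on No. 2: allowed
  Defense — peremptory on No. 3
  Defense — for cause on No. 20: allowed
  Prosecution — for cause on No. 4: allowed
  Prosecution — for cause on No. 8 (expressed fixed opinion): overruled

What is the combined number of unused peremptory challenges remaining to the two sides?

6

Prosecution allotment: 7 base + 1 × 1 alternate = 8. Defense allotment: 7 base + 1 × 1 alternate = 8.
Prosecution peremptories used: #21, #26 — 2 (for-cause on #16, #26, #2, #4, #8 don't count).
Defense peremptories used: #24, #5, #13, #11, #25, #15, #6, #3 — 8 (the for-cause on #20 doesn't count).
Remaining: (8 − 2) + (8 − 8) = 6.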